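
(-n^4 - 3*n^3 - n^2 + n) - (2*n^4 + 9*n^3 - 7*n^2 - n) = -3*n^4 - 12*n^3 + 6*n^2 + 2*n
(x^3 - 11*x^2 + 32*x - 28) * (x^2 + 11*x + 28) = x^5 - 61*x^3 + 16*x^2 + 588*x - 784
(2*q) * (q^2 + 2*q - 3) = 2*q^3 + 4*q^2 - 6*q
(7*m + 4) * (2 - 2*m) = -14*m^2 + 6*m + 8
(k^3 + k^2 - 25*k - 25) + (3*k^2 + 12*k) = k^3 + 4*k^2 - 13*k - 25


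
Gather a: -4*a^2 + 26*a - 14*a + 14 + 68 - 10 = -4*a^2 + 12*a + 72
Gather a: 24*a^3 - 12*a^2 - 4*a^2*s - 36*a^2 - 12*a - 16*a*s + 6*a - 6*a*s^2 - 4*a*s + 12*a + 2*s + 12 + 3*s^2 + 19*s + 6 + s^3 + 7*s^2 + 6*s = 24*a^3 + a^2*(-4*s - 48) + a*(-6*s^2 - 20*s + 6) + s^3 + 10*s^2 + 27*s + 18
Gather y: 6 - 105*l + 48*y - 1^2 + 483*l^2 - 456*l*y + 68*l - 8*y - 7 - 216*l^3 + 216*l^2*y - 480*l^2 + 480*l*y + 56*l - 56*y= -216*l^3 + 3*l^2 + 19*l + y*(216*l^2 + 24*l - 16) - 2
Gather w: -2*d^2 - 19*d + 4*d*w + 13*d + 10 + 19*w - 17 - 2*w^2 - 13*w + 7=-2*d^2 - 6*d - 2*w^2 + w*(4*d + 6)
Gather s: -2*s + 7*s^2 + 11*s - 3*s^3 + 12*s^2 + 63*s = -3*s^3 + 19*s^2 + 72*s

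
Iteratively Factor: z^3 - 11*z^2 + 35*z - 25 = (z - 5)*(z^2 - 6*z + 5) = (z - 5)^2*(z - 1)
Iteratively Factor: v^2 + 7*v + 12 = (v + 3)*(v + 4)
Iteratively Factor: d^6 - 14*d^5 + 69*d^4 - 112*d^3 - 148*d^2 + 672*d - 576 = (d - 2)*(d^5 - 12*d^4 + 45*d^3 - 22*d^2 - 192*d + 288) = (d - 4)*(d - 2)*(d^4 - 8*d^3 + 13*d^2 + 30*d - 72) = (d - 4)^2*(d - 2)*(d^3 - 4*d^2 - 3*d + 18) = (d - 4)^2*(d - 3)*(d - 2)*(d^2 - d - 6) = (d - 4)^2*(d - 3)*(d - 2)*(d + 2)*(d - 3)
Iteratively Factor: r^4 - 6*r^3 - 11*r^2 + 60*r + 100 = (r - 5)*(r^3 - r^2 - 16*r - 20) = (r - 5)^2*(r^2 + 4*r + 4) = (r - 5)^2*(r + 2)*(r + 2)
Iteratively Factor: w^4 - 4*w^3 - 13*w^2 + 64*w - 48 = (w - 3)*(w^3 - w^2 - 16*w + 16) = (w - 3)*(w - 1)*(w^2 - 16) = (w - 3)*(w - 1)*(w + 4)*(w - 4)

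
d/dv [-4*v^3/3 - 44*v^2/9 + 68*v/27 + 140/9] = -4*v^2 - 88*v/9 + 68/27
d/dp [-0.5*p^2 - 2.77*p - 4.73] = -1.0*p - 2.77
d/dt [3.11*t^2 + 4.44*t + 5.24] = 6.22*t + 4.44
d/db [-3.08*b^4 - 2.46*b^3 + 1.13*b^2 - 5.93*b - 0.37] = -12.32*b^3 - 7.38*b^2 + 2.26*b - 5.93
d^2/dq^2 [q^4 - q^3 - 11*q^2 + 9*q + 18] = 12*q^2 - 6*q - 22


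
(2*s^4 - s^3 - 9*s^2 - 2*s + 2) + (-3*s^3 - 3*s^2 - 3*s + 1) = 2*s^4 - 4*s^3 - 12*s^2 - 5*s + 3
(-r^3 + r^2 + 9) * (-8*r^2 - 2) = 8*r^5 - 8*r^4 + 2*r^3 - 74*r^2 - 18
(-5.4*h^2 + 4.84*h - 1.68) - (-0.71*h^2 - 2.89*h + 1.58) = -4.69*h^2 + 7.73*h - 3.26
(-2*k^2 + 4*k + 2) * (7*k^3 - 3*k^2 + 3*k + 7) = -14*k^5 + 34*k^4 - 4*k^3 - 8*k^2 + 34*k + 14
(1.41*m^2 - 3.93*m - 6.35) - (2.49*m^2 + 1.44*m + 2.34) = -1.08*m^2 - 5.37*m - 8.69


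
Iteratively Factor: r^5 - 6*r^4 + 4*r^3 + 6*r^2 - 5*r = (r - 1)*(r^4 - 5*r^3 - r^2 + 5*r) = (r - 5)*(r - 1)*(r^3 - r) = (r - 5)*(r - 1)^2*(r^2 + r) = (r - 5)*(r - 1)^2*(r + 1)*(r)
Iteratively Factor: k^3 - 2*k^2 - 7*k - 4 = (k + 1)*(k^2 - 3*k - 4) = (k - 4)*(k + 1)*(k + 1)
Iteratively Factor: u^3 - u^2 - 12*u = (u)*(u^2 - u - 12) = u*(u + 3)*(u - 4)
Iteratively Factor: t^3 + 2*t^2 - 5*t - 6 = (t + 1)*(t^2 + t - 6) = (t - 2)*(t + 1)*(t + 3)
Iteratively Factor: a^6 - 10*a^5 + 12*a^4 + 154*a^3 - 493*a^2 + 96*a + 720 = (a - 5)*(a^5 - 5*a^4 - 13*a^3 + 89*a^2 - 48*a - 144) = (a - 5)*(a - 3)*(a^4 - 2*a^3 - 19*a^2 + 32*a + 48) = (a - 5)*(a - 3)*(a + 4)*(a^3 - 6*a^2 + 5*a + 12) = (a - 5)*(a - 4)*(a - 3)*(a + 4)*(a^2 - 2*a - 3) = (a - 5)*(a - 4)*(a - 3)*(a + 1)*(a + 4)*(a - 3)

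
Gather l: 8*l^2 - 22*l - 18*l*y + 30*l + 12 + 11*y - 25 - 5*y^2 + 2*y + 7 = 8*l^2 + l*(8 - 18*y) - 5*y^2 + 13*y - 6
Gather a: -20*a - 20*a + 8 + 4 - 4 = 8 - 40*a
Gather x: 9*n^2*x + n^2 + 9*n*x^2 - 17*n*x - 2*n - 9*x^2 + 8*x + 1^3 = n^2 - 2*n + x^2*(9*n - 9) + x*(9*n^2 - 17*n + 8) + 1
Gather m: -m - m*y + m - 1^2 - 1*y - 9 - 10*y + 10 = -m*y - 11*y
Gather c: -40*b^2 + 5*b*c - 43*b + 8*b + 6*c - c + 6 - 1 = -40*b^2 - 35*b + c*(5*b + 5) + 5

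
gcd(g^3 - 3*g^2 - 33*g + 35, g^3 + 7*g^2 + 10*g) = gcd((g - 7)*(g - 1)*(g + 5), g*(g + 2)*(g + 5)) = g + 5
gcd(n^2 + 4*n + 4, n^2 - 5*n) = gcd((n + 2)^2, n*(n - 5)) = 1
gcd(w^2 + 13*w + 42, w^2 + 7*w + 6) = w + 6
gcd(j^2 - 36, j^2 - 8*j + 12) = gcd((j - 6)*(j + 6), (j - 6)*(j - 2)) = j - 6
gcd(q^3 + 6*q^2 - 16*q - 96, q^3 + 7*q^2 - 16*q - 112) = q^2 - 16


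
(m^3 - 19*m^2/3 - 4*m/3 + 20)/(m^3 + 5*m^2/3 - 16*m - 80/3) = (m^2 - 8*m + 12)/(m^2 - 16)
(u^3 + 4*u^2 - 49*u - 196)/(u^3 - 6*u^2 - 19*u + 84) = (u + 7)/(u - 3)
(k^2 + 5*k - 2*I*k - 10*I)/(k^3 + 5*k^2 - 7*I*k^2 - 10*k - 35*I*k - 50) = 1/(k - 5*I)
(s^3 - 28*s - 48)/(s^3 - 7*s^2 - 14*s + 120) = (s + 2)/(s - 5)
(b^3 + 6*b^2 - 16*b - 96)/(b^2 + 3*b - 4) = (b^2 + 2*b - 24)/(b - 1)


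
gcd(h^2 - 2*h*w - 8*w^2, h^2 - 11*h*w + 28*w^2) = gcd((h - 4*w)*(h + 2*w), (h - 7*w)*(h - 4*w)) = -h + 4*w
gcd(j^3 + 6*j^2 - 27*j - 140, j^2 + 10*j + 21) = j + 7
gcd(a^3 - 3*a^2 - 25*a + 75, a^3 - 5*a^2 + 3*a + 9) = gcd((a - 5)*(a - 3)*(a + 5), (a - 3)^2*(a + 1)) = a - 3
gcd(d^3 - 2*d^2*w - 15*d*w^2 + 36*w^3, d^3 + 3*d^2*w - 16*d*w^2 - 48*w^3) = d + 4*w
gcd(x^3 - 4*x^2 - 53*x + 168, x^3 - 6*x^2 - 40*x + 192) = x - 8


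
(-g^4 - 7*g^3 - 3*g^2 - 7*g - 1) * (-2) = 2*g^4 + 14*g^3 + 6*g^2 + 14*g + 2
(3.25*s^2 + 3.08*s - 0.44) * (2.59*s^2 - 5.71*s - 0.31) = 8.4175*s^4 - 10.5803*s^3 - 19.7339*s^2 + 1.5576*s + 0.1364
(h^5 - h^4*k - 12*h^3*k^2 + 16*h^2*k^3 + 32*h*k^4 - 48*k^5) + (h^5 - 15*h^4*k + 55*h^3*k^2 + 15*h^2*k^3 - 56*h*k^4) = 2*h^5 - 16*h^4*k + 43*h^3*k^2 + 31*h^2*k^3 - 24*h*k^4 - 48*k^5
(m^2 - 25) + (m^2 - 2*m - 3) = 2*m^2 - 2*m - 28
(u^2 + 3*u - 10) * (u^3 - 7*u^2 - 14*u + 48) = u^5 - 4*u^4 - 45*u^3 + 76*u^2 + 284*u - 480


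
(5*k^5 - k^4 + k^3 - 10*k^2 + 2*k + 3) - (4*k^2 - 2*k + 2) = 5*k^5 - k^4 + k^3 - 14*k^2 + 4*k + 1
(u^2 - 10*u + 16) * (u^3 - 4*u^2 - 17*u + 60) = u^5 - 14*u^4 + 39*u^3 + 166*u^2 - 872*u + 960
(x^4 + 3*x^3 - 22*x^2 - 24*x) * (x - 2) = x^5 + x^4 - 28*x^3 + 20*x^2 + 48*x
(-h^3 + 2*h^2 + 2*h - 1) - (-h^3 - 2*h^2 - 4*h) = 4*h^2 + 6*h - 1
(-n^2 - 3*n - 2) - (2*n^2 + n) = -3*n^2 - 4*n - 2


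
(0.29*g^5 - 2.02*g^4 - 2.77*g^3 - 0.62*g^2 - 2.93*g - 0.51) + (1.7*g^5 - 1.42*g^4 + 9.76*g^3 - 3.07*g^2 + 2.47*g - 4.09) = 1.99*g^5 - 3.44*g^4 + 6.99*g^3 - 3.69*g^2 - 0.46*g - 4.6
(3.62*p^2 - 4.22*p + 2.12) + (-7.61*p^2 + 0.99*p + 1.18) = -3.99*p^2 - 3.23*p + 3.3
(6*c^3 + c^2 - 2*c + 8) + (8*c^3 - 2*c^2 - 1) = 14*c^3 - c^2 - 2*c + 7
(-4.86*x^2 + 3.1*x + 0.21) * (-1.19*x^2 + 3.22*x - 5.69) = 5.7834*x^4 - 19.3382*x^3 + 37.3855*x^2 - 16.9628*x - 1.1949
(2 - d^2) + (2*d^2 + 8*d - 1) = d^2 + 8*d + 1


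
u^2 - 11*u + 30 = (u - 6)*(u - 5)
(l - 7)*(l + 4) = l^2 - 3*l - 28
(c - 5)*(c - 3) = c^2 - 8*c + 15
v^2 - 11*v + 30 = (v - 6)*(v - 5)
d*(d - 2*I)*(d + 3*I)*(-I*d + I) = -I*d^4 + d^3 + I*d^3 - d^2 - 6*I*d^2 + 6*I*d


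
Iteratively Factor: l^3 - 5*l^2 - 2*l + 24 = (l - 3)*(l^2 - 2*l - 8) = (l - 4)*(l - 3)*(l + 2)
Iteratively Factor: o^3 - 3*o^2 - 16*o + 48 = (o - 4)*(o^2 + o - 12) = (o - 4)*(o + 4)*(o - 3)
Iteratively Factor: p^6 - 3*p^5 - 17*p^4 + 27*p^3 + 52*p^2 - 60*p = (p - 5)*(p^5 + 2*p^4 - 7*p^3 - 8*p^2 + 12*p) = (p - 5)*(p - 2)*(p^4 + 4*p^3 + p^2 - 6*p) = (p - 5)*(p - 2)*(p - 1)*(p^3 + 5*p^2 + 6*p) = (p - 5)*(p - 2)*(p - 1)*(p + 3)*(p^2 + 2*p) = (p - 5)*(p - 2)*(p - 1)*(p + 2)*(p + 3)*(p)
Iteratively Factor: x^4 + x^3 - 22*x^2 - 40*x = (x + 4)*(x^3 - 3*x^2 - 10*x) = x*(x + 4)*(x^2 - 3*x - 10) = x*(x + 2)*(x + 4)*(x - 5)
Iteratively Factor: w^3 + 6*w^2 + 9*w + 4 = (w + 4)*(w^2 + 2*w + 1) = (w + 1)*(w + 4)*(w + 1)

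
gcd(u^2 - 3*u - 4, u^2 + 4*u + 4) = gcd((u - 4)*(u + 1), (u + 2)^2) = 1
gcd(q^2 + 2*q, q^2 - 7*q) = q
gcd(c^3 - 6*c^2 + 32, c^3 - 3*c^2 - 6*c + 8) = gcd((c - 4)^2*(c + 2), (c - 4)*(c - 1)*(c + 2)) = c^2 - 2*c - 8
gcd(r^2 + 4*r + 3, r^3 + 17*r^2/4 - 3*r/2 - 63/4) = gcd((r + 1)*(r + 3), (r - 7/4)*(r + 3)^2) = r + 3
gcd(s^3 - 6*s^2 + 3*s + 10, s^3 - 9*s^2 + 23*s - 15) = s - 5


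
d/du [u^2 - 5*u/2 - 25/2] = 2*u - 5/2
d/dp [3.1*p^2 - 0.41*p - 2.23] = 6.2*p - 0.41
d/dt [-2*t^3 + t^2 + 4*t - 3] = -6*t^2 + 2*t + 4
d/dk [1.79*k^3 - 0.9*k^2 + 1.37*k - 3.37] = 5.37*k^2 - 1.8*k + 1.37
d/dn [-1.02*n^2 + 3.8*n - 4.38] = 3.8 - 2.04*n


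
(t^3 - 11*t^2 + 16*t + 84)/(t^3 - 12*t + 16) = (t^3 - 11*t^2 + 16*t + 84)/(t^3 - 12*t + 16)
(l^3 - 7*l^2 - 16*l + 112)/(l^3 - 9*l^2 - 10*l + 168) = (l - 4)/(l - 6)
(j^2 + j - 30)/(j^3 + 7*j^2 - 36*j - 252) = (j - 5)/(j^2 + j - 42)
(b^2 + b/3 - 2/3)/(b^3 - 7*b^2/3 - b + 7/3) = (3*b - 2)/(3*b^2 - 10*b + 7)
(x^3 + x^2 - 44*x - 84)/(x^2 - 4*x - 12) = (x^2 - x - 42)/(x - 6)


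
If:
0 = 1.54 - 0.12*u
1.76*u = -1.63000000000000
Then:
No Solution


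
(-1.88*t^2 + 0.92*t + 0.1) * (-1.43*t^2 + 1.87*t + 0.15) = 2.6884*t^4 - 4.8312*t^3 + 1.2954*t^2 + 0.325*t + 0.015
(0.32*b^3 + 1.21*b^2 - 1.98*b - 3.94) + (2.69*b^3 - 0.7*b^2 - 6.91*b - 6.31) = 3.01*b^3 + 0.51*b^2 - 8.89*b - 10.25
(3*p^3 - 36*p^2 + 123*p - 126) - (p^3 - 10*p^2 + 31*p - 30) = 2*p^3 - 26*p^2 + 92*p - 96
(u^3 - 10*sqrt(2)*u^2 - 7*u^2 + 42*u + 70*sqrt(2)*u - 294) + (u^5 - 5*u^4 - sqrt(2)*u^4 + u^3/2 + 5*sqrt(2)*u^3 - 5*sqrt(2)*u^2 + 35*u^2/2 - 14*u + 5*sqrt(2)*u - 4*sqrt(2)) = u^5 - 5*u^4 - sqrt(2)*u^4 + 3*u^3/2 + 5*sqrt(2)*u^3 - 15*sqrt(2)*u^2 + 21*u^2/2 + 28*u + 75*sqrt(2)*u - 294 - 4*sqrt(2)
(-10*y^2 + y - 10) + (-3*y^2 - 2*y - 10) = -13*y^2 - y - 20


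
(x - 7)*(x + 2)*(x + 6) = x^3 + x^2 - 44*x - 84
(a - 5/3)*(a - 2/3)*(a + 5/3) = a^3 - 2*a^2/3 - 25*a/9 + 50/27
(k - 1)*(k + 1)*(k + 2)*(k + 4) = k^4 + 6*k^3 + 7*k^2 - 6*k - 8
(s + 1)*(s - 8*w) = s^2 - 8*s*w + s - 8*w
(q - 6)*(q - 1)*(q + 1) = q^3 - 6*q^2 - q + 6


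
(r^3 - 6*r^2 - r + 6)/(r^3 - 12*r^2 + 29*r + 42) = (r - 1)/(r - 7)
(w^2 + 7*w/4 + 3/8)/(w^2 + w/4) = (w + 3/2)/w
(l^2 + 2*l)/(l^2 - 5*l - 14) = l/(l - 7)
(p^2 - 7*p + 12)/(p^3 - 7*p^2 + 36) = (p - 4)/(p^2 - 4*p - 12)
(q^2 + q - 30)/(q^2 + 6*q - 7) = (q^2 + q - 30)/(q^2 + 6*q - 7)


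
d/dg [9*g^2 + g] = 18*g + 1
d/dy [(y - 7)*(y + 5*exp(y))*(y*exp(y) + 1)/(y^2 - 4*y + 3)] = (-2*(y - 7)*(y - 2)*(y + 5*exp(y))*(y*exp(y) + 1) + (y^2 - 4*y + 3)*((y - 7)*(y + 1)*(y + 5*exp(y))*exp(y) + (y - 7)*(y*exp(y) + 1)*(5*exp(y) + 1) + (y + 5*exp(y))*(y*exp(y) + 1)))/(y^2 - 4*y + 3)^2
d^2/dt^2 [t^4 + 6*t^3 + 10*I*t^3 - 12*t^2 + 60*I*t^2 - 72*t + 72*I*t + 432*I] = 12*t^2 + 12*t*(3 + 5*I) - 24 + 120*I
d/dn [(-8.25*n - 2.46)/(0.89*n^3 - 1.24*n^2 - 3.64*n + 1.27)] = (14.685*n^3 - 3.6618*n^2 - 6.1008*n - 19.4319)/(0.7921*n^6 - 2.2072*n^5 - 4.9416*n^4 + 11.2878*n^3 + 10.1*n^2 - 9.2456*n + 1.6129)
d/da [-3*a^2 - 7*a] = -6*a - 7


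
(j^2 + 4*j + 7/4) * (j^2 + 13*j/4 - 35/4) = j^4 + 29*j^3/4 + 6*j^2 - 469*j/16 - 245/16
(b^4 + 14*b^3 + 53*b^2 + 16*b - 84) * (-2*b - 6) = -2*b^5 - 34*b^4 - 190*b^3 - 350*b^2 + 72*b + 504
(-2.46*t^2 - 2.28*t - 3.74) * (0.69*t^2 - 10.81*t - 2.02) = -1.6974*t^4 + 25.0194*t^3 + 27.0354*t^2 + 45.035*t + 7.5548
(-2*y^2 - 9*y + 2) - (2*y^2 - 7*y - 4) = -4*y^2 - 2*y + 6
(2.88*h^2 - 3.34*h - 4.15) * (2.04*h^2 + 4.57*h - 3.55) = 5.8752*h^4 + 6.348*h^3 - 33.9538*h^2 - 7.1085*h + 14.7325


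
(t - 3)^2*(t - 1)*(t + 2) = t^4 - 5*t^3 + t^2 + 21*t - 18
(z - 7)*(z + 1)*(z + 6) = z^3 - 43*z - 42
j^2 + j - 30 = (j - 5)*(j + 6)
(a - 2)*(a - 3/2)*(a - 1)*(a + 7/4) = a^4 - 11*a^3/4 - 11*a^2/8 + 67*a/8 - 21/4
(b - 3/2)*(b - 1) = b^2 - 5*b/2 + 3/2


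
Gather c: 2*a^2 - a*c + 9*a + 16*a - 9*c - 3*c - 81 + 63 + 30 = 2*a^2 + 25*a + c*(-a - 12) + 12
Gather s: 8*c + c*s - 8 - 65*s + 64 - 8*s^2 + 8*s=8*c - 8*s^2 + s*(c - 57) + 56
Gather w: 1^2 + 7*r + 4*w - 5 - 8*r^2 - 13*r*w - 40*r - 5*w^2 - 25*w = -8*r^2 - 33*r - 5*w^2 + w*(-13*r - 21) - 4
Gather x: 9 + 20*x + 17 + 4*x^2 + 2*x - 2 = 4*x^2 + 22*x + 24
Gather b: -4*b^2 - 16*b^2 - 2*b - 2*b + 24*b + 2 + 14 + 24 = -20*b^2 + 20*b + 40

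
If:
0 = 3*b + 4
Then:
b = -4/3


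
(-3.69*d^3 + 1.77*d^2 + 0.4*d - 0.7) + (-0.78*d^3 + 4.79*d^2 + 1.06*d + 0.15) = -4.47*d^3 + 6.56*d^2 + 1.46*d - 0.55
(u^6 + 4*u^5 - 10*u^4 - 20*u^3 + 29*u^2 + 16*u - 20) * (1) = u^6 + 4*u^5 - 10*u^4 - 20*u^3 + 29*u^2 + 16*u - 20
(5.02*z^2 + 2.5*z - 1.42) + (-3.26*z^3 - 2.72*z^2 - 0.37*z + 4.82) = -3.26*z^3 + 2.3*z^2 + 2.13*z + 3.4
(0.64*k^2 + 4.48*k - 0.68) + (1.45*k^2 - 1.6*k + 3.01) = 2.09*k^2 + 2.88*k + 2.33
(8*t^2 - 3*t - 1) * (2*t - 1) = 16*t^3 - 14*t^2 + t + 1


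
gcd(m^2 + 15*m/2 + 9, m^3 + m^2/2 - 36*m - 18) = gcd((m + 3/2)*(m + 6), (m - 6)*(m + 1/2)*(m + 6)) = m + 6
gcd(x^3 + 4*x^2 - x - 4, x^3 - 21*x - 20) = x^2 + 5*x + 4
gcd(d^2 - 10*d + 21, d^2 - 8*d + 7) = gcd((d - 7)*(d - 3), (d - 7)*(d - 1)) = d - 7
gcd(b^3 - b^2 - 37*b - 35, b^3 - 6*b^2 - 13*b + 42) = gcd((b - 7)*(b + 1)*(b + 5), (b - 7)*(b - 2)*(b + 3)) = b - 7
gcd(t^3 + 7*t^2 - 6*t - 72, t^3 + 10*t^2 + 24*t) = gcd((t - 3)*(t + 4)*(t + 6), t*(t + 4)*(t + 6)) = t^2 + 10*t + 24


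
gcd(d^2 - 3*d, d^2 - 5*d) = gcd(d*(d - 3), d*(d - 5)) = d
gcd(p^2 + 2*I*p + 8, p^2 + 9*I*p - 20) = p + 4*I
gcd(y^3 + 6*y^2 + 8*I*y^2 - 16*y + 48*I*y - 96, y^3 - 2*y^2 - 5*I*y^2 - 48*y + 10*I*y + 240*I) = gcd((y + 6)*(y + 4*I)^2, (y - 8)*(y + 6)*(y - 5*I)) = y + 6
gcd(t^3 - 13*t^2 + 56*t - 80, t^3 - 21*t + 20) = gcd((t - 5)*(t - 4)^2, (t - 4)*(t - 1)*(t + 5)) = t - 4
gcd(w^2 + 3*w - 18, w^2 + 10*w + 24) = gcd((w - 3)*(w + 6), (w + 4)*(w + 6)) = w + 6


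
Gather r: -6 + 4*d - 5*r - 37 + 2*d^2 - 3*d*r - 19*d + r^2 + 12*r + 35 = 2*d^2 - 15*d + r^2 + r*(7 - 3*d) - 8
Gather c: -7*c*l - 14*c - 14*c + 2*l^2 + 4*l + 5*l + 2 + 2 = c*(-7*l - 28) + 2*l^2 + 9*l + 4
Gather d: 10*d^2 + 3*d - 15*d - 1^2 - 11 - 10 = 10*d^2 - 12*d - 22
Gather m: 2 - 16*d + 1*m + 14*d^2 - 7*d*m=14*d^2 - 16*d + m*(1 - 7*d) + 2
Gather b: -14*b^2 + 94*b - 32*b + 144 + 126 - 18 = -14*b^2 + 62*b + 252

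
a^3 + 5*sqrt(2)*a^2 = a^2*(a + 5*sqrt(2))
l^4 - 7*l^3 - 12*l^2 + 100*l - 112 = (l - 7)*(l - 2)^2*(l + 4)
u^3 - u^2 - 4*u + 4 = (u - 2)*(u - 1)*(u + 2)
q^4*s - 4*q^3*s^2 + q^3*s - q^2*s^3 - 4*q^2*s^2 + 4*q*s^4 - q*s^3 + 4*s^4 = (q - 4*s)*(q - s)*(q + s)*(q*s + s)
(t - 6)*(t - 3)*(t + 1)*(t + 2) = t^4 - 6*t^3 - 7*t^2 + 36*t + 36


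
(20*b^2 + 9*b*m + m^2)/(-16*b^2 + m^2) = (-5*b - m)/(4*b - m)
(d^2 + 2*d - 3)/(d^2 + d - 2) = (d + 3)/(d + 2)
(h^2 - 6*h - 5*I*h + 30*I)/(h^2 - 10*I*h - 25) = (h - 6)/(h - 5*I)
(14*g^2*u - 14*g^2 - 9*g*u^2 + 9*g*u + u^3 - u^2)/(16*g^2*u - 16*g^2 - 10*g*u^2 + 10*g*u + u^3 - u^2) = (-7*g + u)/(-8*g + u)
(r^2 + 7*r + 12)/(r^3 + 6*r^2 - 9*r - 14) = (r^2 + 7*r + 12)/(r^3 + 6*r^2 - 9*r - 14)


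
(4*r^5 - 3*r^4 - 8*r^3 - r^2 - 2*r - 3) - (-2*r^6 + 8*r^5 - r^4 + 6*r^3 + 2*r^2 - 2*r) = 2*r^6 - 4*r^5 - 2*r^4 - 14*r^3 - 3*r^2 - 3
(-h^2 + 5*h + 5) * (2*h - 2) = -2*h^3 + 12*h^2 - 10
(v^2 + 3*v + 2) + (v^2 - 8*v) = 2*v^2 - 5*v + 2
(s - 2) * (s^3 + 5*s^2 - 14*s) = s^4 + 3*s^3 - 24*s^2 + 28*s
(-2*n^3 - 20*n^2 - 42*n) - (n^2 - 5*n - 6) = -2*n^3 - 21*n^2 - 37*n + 6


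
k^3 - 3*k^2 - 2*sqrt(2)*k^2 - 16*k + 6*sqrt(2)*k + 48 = (k - 3)*(k - 4*sqrt(2))*(k + 2*sqrt(2))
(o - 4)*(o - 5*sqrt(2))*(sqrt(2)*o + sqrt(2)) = sqrt(2)*o^3 - 10*o^2 - 3*sqrt(2)*o^2 - 4*sqrt(2)*o + 30*o + 40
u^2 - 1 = (u - 1)*(u + 1)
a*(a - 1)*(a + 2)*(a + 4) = a^4 + 5*a^3 + 2*a^2 - 8*a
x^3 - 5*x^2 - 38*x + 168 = (x - 7)*(x - 4)*(x + 6)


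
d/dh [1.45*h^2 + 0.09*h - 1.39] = 2.9*h + 0.09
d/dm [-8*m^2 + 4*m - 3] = 4 - 16*m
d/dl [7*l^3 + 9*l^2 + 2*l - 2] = 21*l^2 + 18*l + 2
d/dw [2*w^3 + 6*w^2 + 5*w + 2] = 6*w^2 + 12*w + 5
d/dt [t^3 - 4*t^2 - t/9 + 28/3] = 3*t^2 - 8*t - 1/9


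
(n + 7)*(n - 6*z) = n^2 - 6*n*z + 7*n - 42*z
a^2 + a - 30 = (a - 5)*(a + 6)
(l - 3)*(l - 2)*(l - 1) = l^3 - 6*l^2 + 11*l - 6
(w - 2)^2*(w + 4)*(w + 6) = w^4 + 6*w^3 - 12*w^2 - 56*w + 96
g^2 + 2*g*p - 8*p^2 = (g - 2*p)*(g + 4*p)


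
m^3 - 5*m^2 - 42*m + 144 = (m - 8)*(m - 3)*(m + 6)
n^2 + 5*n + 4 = (n + 1)*(n + 4)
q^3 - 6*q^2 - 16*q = q*(q - 8)*(q + 2)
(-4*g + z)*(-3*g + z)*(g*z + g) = 12*g^3*z + 12*g^3 - 7*g^2*z^2 - 7*g^2*z + g*z^3 + g*z^2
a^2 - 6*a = a*(a - 6)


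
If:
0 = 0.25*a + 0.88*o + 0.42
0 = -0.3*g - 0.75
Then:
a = -3.52*o - 1.68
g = -2.50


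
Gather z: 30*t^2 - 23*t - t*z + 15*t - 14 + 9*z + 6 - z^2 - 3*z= 30*t^2 - 8*t - z^2 + z*(6 - t) - 8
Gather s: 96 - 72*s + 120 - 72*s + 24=240 - 144*s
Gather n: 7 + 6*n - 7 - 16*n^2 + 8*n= -16*n^2 + 14*n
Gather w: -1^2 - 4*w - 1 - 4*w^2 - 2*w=-4*w^2 - 6*w - 2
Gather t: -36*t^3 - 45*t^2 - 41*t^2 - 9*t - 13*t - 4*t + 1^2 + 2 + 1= -36*t^3 - 86*t^2 - 26*t + 4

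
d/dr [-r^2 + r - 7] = 1 - 2*r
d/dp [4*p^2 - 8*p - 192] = 8*p - 8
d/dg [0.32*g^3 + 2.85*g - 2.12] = 0.96*g^2 + 2.85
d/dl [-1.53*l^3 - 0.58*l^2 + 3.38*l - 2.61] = -4.59*l^2 - 1.16*l + 3.38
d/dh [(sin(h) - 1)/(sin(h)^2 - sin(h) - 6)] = (2*sin(h) + cos(h)^2 - 8)*cos(h)/(sin(h) + cos(h)^2 + 5)^2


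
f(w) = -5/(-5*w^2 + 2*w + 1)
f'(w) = -5*(10*w - 2)/(-5*w^2 + 2*w + 1)^2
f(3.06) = 0.13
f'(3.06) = -0.09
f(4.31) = 0.06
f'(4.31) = -0.03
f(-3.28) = 0.08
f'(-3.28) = 0.05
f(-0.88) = 1.08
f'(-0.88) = 2.52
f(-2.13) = 0.19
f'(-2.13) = 0.17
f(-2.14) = 0.19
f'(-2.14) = 0.17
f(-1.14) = 0.64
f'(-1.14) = 1.11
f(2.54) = 0.19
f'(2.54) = -0.17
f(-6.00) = 0.03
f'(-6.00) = 0.01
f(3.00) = 0.13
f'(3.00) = -0.10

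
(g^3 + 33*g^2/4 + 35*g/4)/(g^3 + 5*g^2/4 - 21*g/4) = (4*g^2 + 33*g + 35)/(4*g^2 + 5*g - 21)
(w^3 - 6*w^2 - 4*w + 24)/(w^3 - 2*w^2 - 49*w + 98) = (w^2 - 4*w - 12)/(w^2 - 49)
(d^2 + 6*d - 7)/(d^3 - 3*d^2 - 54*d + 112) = (d - 1)/(d^2 - 10*d + 16)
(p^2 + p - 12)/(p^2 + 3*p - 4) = (p - 3)/(p - 1)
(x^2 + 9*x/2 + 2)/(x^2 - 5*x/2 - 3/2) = (x + 4)/(x - 3)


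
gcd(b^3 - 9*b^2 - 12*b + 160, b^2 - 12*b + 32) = b - 8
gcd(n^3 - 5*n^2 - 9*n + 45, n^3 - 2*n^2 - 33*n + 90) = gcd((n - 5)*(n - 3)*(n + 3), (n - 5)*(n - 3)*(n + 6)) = n^2 - 8*n + 15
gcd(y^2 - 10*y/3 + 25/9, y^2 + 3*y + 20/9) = 1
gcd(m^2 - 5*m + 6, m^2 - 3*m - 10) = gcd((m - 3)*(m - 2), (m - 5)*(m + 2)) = 1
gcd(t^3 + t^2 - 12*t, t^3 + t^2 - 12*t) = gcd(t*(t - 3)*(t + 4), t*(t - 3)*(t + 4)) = t^3 + t^2 - 12*t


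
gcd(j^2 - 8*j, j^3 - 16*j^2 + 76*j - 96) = j - 8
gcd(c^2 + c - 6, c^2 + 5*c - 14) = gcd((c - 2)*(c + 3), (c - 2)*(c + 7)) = c - 2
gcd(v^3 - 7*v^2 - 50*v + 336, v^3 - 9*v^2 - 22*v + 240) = v^2 - 14*v + 48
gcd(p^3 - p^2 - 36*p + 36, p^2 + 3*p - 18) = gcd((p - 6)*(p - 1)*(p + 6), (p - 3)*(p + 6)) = p + 6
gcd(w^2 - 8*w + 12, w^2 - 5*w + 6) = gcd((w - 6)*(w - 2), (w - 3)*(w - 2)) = w - 2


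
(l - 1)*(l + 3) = l^2 + 2*l - 3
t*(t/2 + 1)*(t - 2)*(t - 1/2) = t^4/2 - t^3/4 - 2*t^2 + t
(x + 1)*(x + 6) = x^2 + 7*x + 6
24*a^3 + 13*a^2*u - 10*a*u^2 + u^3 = (-8*a + u)*(-3*a + u)*(a + u)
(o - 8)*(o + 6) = o^2 - 2*o - 48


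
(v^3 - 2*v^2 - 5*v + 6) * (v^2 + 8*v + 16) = v^5 + 6*v^4 - 5*v^3 - 66*v^2 - 32*v + 96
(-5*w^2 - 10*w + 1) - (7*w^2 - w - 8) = -12*w^2 - 9*w + 9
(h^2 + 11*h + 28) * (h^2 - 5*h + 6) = h^4 + 6*h^3 - 21*h^2 - 74*h + 168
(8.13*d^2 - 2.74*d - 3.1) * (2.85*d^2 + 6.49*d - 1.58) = 23.1705*d^4 + 44.9547*d^3 - 39.463*d^2 - 15.7898*d + 4.898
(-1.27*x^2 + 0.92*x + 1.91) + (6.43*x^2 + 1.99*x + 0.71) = 5.16*x^2 + 2.91*x + 2.62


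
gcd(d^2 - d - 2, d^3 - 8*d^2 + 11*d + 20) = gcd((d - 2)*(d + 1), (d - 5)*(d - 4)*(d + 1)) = d + 1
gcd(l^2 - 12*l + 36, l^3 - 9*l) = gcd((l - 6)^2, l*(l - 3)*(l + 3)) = 1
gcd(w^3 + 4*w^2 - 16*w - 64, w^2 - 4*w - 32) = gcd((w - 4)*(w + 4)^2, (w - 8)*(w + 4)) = w + 4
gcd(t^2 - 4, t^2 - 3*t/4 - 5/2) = t - 2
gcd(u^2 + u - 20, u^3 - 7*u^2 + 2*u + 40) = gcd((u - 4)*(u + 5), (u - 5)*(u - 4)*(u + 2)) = u - 4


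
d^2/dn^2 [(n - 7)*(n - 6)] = 2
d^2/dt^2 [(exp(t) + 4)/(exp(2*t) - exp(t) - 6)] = (exp(4*t) + 17*exp(3*t) + 24*exp(2*t) + 94*exp(t) + 12)*exp(t)/(exp(6*t) - 3*exp(5*t) - 15*exp(4*t) + 35*exp(3*t) + 90*exp(2*t) - 108*exp(t) - 216)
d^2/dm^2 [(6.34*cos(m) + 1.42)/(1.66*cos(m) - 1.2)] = (16.542232*sin(m)^2 - 11.95824*cos(m) + 16.542232)/(4.574296*cos(m)^3 - 9.92016*cos(m)^2 + 7.1712*cos(m) - 1.728)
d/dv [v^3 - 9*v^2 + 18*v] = 3*v^2 - 18*v + 18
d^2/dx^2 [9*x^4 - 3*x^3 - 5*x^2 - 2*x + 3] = 108*x^2 - 18*x - 10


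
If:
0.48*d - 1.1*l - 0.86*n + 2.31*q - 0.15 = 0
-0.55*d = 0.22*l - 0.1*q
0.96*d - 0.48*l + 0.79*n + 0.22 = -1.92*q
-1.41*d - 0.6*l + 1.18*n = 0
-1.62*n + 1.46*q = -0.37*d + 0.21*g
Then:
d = 0.23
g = -1.37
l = -0.73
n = -0.10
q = -0.37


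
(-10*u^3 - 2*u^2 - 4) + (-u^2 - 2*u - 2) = -10*u^3 - 3*u^2 - 2*u - 6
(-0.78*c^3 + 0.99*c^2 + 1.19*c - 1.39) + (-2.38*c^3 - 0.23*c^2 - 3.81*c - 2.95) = -3.16*c^3 + 0.76*c^2 - 2.62*c - 4.34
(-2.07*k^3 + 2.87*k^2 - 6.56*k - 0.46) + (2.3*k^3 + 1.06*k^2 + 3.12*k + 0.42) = 0.23*k^3 + 3.93*k^2 - 3.44*k - 0.04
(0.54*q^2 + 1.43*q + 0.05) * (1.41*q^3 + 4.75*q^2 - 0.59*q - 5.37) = 0.7614*q^5 + 4.5813*q^4 + 6.5444*q^3 - 3.506*q^2 - 7.7086*q - 0.2685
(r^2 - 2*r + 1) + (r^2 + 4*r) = 2*r^2 + 2*r + 1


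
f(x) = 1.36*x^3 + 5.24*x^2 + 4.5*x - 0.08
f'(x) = 4.08*x^2 + 10.48*x + 4.5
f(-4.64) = -44.01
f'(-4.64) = 43.71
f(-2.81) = -1.53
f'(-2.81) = 7.27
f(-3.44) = -8.91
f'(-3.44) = 16.73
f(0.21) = 1.11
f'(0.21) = 6.88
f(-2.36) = 0.61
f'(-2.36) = 2.49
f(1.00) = 11.02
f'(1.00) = 19.06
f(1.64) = 27.39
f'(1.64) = 32.66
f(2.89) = 89.52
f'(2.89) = 68.86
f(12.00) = 3158.56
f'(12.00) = 717.78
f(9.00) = 1456.30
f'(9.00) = 429.30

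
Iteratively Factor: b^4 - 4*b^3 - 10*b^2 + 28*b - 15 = (b + 3)*(b^3 - 7*b^2 + 11*b - 5) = (b - 1)*(b + 3)*(b^2 - 6*b + 5) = (b - 1)^2*(b + 3)*(b - 5)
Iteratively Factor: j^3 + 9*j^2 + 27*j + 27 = (j + 3)*(j^2 + 6*j + 9) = (j + 3)^2*(j + 3)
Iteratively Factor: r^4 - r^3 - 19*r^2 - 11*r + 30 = (r - 1)*(r^3 - 19*r - 30) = (r - 5)*(r - 1)*(r^2 + 5*r + 6) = (r - 5)*(r - 1)*(r + 3)*(r + 2)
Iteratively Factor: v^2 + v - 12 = (v + 4)*(v - 3)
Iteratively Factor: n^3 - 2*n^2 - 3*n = (n - 3)*(n^2 + n) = (n - 3)*(n + 1)*(n)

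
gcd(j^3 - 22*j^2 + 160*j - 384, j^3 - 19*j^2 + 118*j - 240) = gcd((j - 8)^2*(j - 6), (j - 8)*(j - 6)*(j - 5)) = j^2 - 14*j + 48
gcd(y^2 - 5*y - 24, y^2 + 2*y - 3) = y + 3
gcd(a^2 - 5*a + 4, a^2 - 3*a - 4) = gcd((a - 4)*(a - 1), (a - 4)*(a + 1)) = a - 4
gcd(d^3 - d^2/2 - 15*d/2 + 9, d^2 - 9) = d + 3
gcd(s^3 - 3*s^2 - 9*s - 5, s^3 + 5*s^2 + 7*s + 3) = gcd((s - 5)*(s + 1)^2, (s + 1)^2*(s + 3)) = s^2 + 2*s + 1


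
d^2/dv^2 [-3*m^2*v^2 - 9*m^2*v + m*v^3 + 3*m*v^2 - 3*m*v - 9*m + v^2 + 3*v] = -6*m^2 + 6*m*v + 6*m + 2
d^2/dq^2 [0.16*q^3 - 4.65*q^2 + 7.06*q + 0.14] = 0.96*q - 9.3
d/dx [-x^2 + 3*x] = 3 - 2*x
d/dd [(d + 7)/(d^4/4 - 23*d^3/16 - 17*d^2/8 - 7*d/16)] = 16*(-12*d^4 - 66*d^3 + 517*d^2 + 476*d + 49)/(d^2*(16*d^6 - 184*d^5 + 257*d^4 + 1508*d^3 + 1478*d^2 + 476*d + 49))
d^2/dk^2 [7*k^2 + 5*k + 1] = 14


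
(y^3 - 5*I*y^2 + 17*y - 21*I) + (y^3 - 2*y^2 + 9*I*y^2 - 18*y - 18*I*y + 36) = 2*y^3 - 2*y^2 + 4*I*y^2 - y - 18*I*y + 36 - 21*I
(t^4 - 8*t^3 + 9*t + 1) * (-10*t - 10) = -10*t^5 + 70*t^4 + 80*t^3 - 90*t^2 - 100*t - 10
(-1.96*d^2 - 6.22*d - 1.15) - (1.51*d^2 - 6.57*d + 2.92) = -3.47*d^2 + 0.350000000000001*d - 4.07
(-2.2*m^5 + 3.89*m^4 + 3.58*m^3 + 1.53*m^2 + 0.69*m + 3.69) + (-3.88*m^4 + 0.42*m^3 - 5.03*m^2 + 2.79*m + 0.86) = -2.2*m^5 + 0.0100000000000002*m^4 + 4.0*m^3 - 3.5*m^2 + 3.48*m + 4.55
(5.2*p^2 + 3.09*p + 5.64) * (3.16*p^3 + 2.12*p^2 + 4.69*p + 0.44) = 16.432*p^5 + 20.7884*p^4 + 48.7612*p^3 + 28.7369*p^2 + 27.8112*p + 2.4816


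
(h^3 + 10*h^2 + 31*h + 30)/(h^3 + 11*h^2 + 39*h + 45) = (h + 2)/(h + 3)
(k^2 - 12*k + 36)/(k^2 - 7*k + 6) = (k - 6)/(k - 1)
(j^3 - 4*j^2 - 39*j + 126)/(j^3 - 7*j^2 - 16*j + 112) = (j^2 + 3*j - 18)/(j^2 - 16)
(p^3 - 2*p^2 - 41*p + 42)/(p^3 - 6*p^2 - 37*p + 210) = (p - 1)/(p - 5)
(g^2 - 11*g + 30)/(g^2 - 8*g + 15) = (g - 6)/(g - 3)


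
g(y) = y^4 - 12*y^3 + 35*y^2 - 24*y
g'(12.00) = 2544.00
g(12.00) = 4752.00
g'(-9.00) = -6486.00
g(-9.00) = 18360.00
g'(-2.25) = -409.31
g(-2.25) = 393.50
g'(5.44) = -64.61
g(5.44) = -150.87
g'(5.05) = -73.44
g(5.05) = -123.69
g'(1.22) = 15.08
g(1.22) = 3.24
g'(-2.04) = -350.58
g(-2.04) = 313.81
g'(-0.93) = -123.45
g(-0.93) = 62.99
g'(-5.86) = -2475.35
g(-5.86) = 4936.49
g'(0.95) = 13.44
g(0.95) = -0.69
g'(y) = 4*y^3 - 36*y^2 + 70*y - 24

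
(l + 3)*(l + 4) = l^2 + 7*l + 12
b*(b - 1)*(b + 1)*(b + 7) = b^4 + 7*b^3 - b^2 - 7*b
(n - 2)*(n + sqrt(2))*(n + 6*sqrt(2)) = n^3 - 2*n^2 + 7*sqrt(2)*n^2 - 14*sqrt(2)*n + 12*n - 24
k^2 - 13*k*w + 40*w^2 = (k - 8*w)*(k - 5*w)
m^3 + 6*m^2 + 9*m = m*(m + 3)^2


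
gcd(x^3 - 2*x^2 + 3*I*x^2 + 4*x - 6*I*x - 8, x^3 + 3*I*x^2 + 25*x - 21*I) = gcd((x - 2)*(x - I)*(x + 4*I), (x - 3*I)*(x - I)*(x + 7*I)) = x - I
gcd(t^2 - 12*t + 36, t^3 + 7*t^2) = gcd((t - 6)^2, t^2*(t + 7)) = 1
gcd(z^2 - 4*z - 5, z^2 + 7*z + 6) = z + 1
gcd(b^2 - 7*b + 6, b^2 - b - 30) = b - 6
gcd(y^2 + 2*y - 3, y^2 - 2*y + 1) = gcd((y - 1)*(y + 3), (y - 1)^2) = y - 1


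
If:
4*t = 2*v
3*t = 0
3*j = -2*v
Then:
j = 0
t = 0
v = 0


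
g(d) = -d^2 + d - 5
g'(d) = 1 - 2*d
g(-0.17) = -5.20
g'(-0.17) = 1.34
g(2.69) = -9.55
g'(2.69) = -4.38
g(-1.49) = -8.71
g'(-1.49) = 3.98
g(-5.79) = -44.31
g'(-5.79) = 12.58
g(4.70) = -22.39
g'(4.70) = -8.40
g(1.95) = -6.85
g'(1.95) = -2.90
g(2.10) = -7.31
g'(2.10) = -3.20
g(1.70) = -6.19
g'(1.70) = -2.40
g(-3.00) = -17.00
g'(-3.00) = 7.00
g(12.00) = -137.00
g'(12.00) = -23.00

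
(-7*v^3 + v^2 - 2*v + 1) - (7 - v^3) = -6*v^3 + v^2 - 2*v - 6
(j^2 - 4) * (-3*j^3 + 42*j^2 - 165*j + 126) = -3*j^5 + 42*j^4 - 153*j^3 - 42*j^2 + 660*j - 504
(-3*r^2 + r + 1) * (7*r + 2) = -21*r^3 + r^2 + 9*r + 2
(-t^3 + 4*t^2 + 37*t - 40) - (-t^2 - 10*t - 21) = -t^3 + 5*t^2 + 47*t - 19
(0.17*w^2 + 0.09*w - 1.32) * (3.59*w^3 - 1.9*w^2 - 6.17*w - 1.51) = 0.6103*w^5 + 9.9999999999989e-5*w^4 - 5.9587*w^3 + 1.696*w^2 + 8.0085*w + 1.9932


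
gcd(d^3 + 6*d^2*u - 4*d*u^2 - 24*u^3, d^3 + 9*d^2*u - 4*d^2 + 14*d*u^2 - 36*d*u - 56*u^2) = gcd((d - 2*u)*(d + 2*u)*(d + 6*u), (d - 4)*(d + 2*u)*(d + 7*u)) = d + 2*u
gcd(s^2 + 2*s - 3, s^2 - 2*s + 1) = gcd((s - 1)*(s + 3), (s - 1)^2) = s - 1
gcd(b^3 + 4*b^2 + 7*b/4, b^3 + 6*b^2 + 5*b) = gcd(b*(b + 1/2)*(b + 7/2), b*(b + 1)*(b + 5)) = b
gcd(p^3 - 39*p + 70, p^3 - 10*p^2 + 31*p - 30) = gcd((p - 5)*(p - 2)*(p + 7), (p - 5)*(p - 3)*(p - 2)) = p^2 - 7*p + 10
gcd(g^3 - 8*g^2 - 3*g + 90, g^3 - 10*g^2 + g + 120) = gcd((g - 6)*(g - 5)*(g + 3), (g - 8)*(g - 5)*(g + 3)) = g^2 - 2*g - 15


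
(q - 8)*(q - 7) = q^2 - 15*q + 56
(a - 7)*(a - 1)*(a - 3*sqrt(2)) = a^3 - 8*a^2 - 3*sqrt(2)*a^2 + 7*a + 24*sqrt(2)*a - 21*sqrt(2)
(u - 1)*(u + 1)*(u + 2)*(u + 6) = u^4 + 8*u^3 + 11*u^2 - 8*u - 12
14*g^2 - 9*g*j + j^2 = (-7*g + j)*(-2*g + j)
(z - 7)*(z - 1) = z^2 - 8*z + 7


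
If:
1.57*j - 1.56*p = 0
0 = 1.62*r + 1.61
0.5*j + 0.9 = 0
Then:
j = -1.80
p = -1.81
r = -0.99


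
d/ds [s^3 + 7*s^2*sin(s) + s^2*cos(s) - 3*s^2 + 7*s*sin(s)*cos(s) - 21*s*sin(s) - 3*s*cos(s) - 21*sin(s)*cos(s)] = -s^2*sin(s) + 7*s^2*cos(s) + 3*s^2 + 17*s*sin(s) - 19*s*cos(s) + 7*s*cos(2*s) - 6*s - 21*sin(s) + 7*sin(2*s)/2 - 3*cos(s) - 21*cos(2*s)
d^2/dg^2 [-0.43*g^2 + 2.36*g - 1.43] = -0.860000000000000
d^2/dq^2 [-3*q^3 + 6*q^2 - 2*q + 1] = 12 - 18*q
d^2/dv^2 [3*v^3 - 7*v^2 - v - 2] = 18*v - 14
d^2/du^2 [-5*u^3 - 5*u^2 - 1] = -30*u - 10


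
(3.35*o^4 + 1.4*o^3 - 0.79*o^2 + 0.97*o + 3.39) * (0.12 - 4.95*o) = -16.5825*o^5 - 6.528*o^4 + 4.0785*o^3 - 4.8963*o^2 - 16.6641*o + 0.4068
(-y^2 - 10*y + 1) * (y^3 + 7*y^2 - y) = -y^5 - 17*y^4 - 68*y^3 + 17*y^2 - y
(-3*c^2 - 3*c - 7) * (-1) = 3*c^2 + 3*c + 7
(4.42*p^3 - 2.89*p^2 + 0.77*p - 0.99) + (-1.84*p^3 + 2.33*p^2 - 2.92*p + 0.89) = 2.58*p^3 - 0.56*p^2 - 2.15*p - 0.1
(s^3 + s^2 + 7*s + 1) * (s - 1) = s^4 + 6*s^2 - 6*s - 1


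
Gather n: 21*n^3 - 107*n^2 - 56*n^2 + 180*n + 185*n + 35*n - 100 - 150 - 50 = 21*n^3 - 163*n^2 + 400*n - 300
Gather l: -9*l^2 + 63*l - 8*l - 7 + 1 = -9*l^2 + 55*l - 6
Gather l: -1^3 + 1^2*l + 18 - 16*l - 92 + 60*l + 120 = 45*l + 45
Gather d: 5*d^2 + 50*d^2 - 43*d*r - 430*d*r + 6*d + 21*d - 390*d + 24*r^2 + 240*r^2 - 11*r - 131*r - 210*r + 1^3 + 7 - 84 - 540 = 55*d^2 + d*(-473*r - 363) + 264*r^2 - 352*r - 616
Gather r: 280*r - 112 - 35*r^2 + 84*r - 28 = -35*r^2 + 364*r - 140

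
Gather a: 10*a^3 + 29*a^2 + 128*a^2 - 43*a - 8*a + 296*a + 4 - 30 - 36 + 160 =10*a^3 + 157*a^2 + 245*a + 98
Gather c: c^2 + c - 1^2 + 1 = c^2 + c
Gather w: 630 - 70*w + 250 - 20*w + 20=900 - 90*w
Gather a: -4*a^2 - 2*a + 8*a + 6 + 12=-4*a^2 + 6*a + 18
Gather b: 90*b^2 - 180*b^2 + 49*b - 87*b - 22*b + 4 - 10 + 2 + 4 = -90*b^2 - 60*b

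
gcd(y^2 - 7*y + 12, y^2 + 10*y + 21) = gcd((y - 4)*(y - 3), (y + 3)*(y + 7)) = 1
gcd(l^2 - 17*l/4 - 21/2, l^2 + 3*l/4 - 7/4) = l + 7/4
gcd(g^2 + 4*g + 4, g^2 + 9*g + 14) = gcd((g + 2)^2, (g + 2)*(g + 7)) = g + 2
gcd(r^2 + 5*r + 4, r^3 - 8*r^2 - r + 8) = r + 1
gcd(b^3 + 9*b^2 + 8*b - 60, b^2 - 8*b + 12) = b - 2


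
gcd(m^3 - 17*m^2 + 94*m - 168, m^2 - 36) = m - 6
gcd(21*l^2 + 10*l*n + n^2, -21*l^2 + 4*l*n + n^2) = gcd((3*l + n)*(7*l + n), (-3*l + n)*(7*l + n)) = 7*l + n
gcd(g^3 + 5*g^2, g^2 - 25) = g + 5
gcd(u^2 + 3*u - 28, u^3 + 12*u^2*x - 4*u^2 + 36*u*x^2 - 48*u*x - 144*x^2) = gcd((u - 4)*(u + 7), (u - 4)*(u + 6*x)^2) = u - 4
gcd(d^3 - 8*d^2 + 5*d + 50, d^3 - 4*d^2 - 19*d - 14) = d + 2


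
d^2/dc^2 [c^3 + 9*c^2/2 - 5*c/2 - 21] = 6*c + 9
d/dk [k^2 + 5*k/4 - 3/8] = 2*k + 5/4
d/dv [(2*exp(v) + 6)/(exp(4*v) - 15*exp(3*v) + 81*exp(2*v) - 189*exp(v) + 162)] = 6*(27 - exp(2*v))*exp(v)/(exp(6*v) - 24*exp(5*v) + 234*exp(4*v) - 1188*exp(3*v) + 3321*exp(2*v) - 4860*exp(v) + 2916)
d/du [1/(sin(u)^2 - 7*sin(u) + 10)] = (7 - 2*sin(u))*cos(u)/(sin(u)^2 - 7*sin(u) + 10)^2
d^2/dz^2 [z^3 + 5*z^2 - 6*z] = 6*z + 10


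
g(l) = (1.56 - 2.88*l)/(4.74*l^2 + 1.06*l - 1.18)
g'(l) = (1.56 - 2.88*l)*(-9.48*l - 1.06)/(4.74*l^2 + 1.06*l - 1.18)^2 - 2.88/(4.74*l^2 + 1.06*l - 1.18)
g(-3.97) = 0.19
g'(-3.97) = 0.06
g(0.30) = -1.60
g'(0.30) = -7.72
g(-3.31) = 0.23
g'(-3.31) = 0.09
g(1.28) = -0.27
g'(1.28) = 0.08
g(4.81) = -0.11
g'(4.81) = 0.02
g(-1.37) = 0.88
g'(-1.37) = 1.21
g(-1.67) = 0.62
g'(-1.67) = 0.61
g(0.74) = -0.26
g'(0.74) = -0.36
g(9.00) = -0.06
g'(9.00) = 0.01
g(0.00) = -1.32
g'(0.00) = 1.25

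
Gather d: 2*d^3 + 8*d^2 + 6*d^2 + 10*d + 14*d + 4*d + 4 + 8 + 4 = 2*d^3 + 14*d^2 + 28*d + 16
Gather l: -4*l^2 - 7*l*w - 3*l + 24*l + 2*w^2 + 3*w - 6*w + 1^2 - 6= -4*l^2 + l*(21 - 7*w) + 2*w^2 - 3*w - 5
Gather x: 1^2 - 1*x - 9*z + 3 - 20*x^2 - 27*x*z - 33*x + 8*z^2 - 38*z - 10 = -20*x^2 + x*(-27*z - 34) + 8*z^2 - 47*z - 6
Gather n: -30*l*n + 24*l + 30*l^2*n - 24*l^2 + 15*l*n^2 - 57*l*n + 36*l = -24*l^2 + 15*l*n^2 + 60*l + n*(30*l^2 - 87*l)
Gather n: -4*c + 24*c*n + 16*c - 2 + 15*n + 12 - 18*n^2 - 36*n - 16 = 12*c - 18*n^2 + n*(24*c - 21) - 6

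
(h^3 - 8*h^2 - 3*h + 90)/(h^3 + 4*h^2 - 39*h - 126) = (h - 5)/(h + 7)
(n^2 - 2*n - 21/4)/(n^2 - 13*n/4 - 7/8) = 2*(2*n + 3)/(4*n + 1)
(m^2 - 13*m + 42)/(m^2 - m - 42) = (m - 6)/(m + 6)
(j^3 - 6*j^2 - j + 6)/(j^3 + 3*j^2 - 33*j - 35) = (j^2 - 7*j + 6)/(j^2 + 2*j - 35)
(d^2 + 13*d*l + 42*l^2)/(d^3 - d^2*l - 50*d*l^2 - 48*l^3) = (d + 7*l)/(d^2 - 7*d*l - 8*l^2)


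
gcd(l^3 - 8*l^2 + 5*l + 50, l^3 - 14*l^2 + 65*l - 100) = l^2 - 10*l + 25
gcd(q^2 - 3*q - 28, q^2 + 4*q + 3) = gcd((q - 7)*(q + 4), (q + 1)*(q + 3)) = 1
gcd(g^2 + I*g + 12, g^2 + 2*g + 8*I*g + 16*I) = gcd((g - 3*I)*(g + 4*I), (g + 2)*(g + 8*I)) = 1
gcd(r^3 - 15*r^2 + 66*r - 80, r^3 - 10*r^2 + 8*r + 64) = r - 8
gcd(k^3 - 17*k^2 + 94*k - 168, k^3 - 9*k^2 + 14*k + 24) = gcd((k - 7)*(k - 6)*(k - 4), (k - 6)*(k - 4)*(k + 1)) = k^2 - 10*k + 24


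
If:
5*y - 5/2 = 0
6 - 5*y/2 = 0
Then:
No Solution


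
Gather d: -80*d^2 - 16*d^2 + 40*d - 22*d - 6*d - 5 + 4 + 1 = -96*d^2 + 12*d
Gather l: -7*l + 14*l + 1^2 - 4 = 7*l - 3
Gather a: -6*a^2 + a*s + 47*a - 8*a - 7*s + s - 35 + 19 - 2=-6*a^2 + a*(s + 39) - 6*s - 18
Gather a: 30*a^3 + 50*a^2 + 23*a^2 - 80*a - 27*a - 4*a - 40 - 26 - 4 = 30*a^3 + 73*a^2 - 111*a - 70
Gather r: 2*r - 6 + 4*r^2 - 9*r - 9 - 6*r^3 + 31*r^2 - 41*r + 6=-6*r^3 + 35*r^2 - 48*r - 9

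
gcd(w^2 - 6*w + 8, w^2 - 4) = w - 2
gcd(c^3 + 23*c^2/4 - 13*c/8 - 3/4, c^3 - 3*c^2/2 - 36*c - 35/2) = 1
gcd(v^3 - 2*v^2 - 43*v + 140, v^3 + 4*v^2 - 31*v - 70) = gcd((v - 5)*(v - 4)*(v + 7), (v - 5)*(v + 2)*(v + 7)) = v^2 + 2*v - 35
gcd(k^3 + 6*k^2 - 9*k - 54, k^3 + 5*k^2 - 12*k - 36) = k^2 + 3*k - 18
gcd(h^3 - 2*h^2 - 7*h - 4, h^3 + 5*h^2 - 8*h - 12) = h + 1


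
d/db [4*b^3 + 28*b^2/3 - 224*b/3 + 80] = 12*b^2 + 56*b/3 - 224/3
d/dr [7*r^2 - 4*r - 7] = 14*r - 4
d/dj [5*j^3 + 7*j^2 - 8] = j*(15*j + 14)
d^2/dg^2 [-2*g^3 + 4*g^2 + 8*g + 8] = 8 - 12*g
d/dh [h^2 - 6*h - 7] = 2*h - 6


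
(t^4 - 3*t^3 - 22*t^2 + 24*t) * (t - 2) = t^5 - 5*t^4 - 16*t^3 + 68*t^2 - 48*t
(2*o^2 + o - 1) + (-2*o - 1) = 2*o^2 - o - 2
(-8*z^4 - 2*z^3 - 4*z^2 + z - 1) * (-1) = 8*z^4 + 2*z^3 + 4*z^2 - z + 1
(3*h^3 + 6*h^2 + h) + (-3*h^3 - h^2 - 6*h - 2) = 5*h^2 - 5*h - 2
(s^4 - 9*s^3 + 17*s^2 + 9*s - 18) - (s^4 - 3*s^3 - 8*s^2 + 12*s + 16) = -6*s^3 + 25*s^2 - 3*s - 34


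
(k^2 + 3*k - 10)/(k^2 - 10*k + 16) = (k + 5)/(k - 8)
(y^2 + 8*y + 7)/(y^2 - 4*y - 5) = (y + 7)/(y - 5)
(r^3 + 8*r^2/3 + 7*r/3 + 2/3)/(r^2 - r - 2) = (3*r^2 + 5*r + 2)/(3*(r - 2))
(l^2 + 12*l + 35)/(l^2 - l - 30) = (l + 7)/(l - 6)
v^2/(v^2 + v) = v/(v + 1)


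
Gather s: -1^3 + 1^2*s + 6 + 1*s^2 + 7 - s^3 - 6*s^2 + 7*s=-s^3 - 5*s^2 + 8*s + 12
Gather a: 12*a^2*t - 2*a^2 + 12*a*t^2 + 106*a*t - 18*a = a^2*(12*t - 2) + a*(12*t^2 + 106*t - 18)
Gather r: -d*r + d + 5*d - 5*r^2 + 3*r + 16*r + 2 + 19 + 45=6*d - 5*r^2 + r*(19 - d) + 66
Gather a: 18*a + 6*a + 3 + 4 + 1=24*a + 8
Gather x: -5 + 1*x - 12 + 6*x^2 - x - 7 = 6*x^2 - 24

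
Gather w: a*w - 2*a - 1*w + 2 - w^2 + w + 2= a*w - 2*a - w^2 + 4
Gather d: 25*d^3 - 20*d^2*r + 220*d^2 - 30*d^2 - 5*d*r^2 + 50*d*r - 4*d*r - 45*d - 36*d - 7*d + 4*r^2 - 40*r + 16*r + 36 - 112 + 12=25*d^3 + d^2*(190 - 20*r) + d*(-5*r^2 + 46*r - 88) + 4*r^2 - 24*r - 64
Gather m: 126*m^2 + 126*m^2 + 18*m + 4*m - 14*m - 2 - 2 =252*m^2 + 8*m - 4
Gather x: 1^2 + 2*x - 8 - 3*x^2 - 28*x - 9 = -3*x^2 - 26*x - 16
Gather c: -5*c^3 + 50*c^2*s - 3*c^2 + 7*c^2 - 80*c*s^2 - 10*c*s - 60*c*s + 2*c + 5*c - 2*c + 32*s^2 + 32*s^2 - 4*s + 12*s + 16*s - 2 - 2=-5*c^3 + c^2*(50*s + 4) + c*(-80*s^2 - 70*s + 5) + 64*s^2 + 24*s - 4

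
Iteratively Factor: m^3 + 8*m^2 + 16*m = (m + 4)*(m^2 + 4*m) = m*(m + 4)*(m + 4)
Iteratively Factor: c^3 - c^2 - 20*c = (c + 4)*(c^2 - 5*c) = (c - 5)*(c + 4)*(c)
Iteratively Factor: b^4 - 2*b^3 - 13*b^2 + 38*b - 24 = (b - 3)*(b^3 + b^2 - 10*b + 8) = (b - 3)*(b - 1)*(b^2 + 2*b - 8) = (b - 3)*(b - 1)*(b + 4)*(b - 2)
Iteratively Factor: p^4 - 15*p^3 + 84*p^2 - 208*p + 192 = (p - 3)*(p^3 - 12*p^2 + 48*p - 64) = (p - 4)*(p - 3)*(p^2 - 8*p + 16) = (p - 4)^2*(p - 3)*(p - 4)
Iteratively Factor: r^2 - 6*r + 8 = (r - 4)*(r - 2)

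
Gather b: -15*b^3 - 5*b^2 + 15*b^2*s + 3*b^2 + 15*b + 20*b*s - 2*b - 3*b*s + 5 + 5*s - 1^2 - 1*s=-15*b^3 + b^2*(15*s - 2) + b*(17*s + 13) + 4*s + 4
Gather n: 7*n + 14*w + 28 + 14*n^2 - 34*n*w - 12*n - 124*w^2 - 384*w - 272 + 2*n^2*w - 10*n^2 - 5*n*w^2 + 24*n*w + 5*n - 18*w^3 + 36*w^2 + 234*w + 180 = n^2*(2*w + 4) + n*(-5*w^2 - 10*w) - 18*w^3 - 88*w^2 - 136*w - 64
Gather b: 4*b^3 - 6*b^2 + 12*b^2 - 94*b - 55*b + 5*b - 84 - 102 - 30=4*b^3 + 6*b^2 - 144*b - 216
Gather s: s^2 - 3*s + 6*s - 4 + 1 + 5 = s^2 + 3*s + 2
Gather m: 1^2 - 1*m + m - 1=0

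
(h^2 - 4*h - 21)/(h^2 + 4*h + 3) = (h - 7)/(h + 1)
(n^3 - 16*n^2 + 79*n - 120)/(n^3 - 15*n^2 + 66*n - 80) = (n - 3)/(n - 2)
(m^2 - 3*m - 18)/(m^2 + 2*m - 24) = (m^2 - 3*m - 18)/(m^2 + 2*m - 24)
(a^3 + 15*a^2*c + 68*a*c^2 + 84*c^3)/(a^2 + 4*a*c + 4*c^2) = (a^2 + 13*a*c + 42*c^2)/(a + 2*c)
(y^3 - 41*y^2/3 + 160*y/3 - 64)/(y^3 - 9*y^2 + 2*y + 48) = (y - 8/3)/(y + 2)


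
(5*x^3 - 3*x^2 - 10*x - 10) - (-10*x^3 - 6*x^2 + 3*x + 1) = 15*x^3 + 3*x^2 - 13*x - 11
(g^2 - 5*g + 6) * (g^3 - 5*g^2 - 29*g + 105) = g^5 - 10*g^4 + 2*g^3 + 220*g^2 - 699*g + 630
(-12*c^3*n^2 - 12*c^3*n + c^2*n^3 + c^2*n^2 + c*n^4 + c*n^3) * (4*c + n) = -48*c^4*n^2 - 48*c^4*n - 8*c^3*n^3 - 8*c^3*n^2 + 5*c^2*n^4 + 5*c^2*n^3 + c*n^5 + c*n^4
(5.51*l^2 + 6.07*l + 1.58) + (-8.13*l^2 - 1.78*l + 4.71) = -2.62*l^2 + 4.29*l + 6.29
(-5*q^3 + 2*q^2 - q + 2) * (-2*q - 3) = 10*q^4 + 11*q^3 - 4*q^2 - q - 6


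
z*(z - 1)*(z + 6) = z^3 + 5*z^2 - 6*z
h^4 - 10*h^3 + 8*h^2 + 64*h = h*(h - 8)*(h - 4)*(h + 2)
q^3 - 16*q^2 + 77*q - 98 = (q - 7)^2*(q - 2)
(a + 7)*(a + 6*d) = a^2 + 6*a*d + 7*a + 42*d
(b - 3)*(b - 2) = b^2 - 5*b + 6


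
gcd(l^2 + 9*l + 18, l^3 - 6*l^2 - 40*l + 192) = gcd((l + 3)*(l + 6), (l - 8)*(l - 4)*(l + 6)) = l + 6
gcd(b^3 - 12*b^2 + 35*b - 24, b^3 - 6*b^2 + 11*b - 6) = b^2 - 4*b + 3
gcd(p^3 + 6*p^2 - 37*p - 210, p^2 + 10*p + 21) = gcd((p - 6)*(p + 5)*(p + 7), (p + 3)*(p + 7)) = p + 7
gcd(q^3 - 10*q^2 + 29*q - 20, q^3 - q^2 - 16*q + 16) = q^2 - 5*q + 4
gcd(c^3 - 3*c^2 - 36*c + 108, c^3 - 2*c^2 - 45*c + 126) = c^2 - 9*c + 18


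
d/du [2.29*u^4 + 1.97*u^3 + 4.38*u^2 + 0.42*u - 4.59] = 9.16*u^3 + 5.91*u^2 + 8.76*u + 0.42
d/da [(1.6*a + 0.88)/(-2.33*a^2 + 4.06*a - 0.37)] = (3.728*a^2 + 4.1008*a - 4.1648)/(5.4289*a^4 - 18.9196*a^3 + 18.2078*a^2 - 3.0044*a + 0.1369)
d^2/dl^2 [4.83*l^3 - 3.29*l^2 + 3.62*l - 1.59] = 28.98*l - 6.58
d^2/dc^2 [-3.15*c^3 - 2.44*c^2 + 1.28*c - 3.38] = -18.9*c - 4.88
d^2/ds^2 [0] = 0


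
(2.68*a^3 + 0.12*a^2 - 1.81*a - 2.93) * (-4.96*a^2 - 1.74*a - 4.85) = -13.2928*a^5 - 5.2584*a^4 - 4.2292*a^3 + 17.1002*a^2 + 13.8767*a + 14.2105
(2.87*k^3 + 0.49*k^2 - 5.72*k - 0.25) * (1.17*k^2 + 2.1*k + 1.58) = 3.3579*k^5 + 6.6003*k^4 - 1.1288*k^3 - 11.5303*k^2 - 9.5626*k - 0.395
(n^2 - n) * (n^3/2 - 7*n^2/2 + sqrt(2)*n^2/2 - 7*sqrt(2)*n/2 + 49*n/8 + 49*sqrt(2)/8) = n^5/2 - 4*n^4 + sqrt(2)*n^4/2 - 4*sqrt(2)*n^3 + 77*n^3/8 - 49*n^2/8 + 77*sqrt(2)*n^2/8 - 49*sqrt(2)*n/8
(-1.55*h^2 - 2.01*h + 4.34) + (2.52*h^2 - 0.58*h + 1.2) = 0.97*h^2 - 2.59*h + 5.54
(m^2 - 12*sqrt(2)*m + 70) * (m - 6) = m^3 - 12*sqrt(2)*m^2 - 6*m^2 + 70*m + 72*sqrt(2)*m - 420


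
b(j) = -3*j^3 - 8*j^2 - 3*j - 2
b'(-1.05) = 3.88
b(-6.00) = 376.00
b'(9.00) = -876.00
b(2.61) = -117.67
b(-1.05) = -4.20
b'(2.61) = -106.07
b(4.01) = -336.11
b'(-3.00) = -36.00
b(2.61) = -117.67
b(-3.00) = 16.00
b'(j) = -9*j^2 - 16*j - 3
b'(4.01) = -211.88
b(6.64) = -1252.90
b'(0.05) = -3.82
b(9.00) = -2864.00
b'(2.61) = -106.07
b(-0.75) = -2.98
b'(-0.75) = 3.94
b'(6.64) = -506.05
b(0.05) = -2.17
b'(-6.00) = -231.00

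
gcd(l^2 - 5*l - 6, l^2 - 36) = l - 6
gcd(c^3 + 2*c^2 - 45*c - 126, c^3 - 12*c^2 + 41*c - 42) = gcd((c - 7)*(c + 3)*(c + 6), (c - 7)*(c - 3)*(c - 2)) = c - 7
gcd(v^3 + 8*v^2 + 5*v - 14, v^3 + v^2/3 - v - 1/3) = v - 1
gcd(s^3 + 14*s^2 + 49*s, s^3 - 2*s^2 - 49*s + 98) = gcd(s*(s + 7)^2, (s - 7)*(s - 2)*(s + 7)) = s + 7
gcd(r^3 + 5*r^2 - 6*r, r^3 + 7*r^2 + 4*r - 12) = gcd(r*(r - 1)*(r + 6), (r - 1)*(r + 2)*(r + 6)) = r^2 + 5*r - 6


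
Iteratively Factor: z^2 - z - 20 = (z + 4)*(z - 5)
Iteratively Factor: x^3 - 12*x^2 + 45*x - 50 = (x - 5)*(x^2 - 7*x + 10) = (x - 5)^2*(x - 2)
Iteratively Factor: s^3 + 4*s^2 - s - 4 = (s - 1)*(s^2 + 5*s + 4) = (s - 1)*(s + 4)*(s + 1)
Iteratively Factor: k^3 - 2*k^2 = (k - 2)*(k^2) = k*(k - 2)*(k)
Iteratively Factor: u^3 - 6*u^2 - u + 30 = (u + 2)*(u^2 - 8*u + 15) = (u - 3)*(u + 2)*(u - 5)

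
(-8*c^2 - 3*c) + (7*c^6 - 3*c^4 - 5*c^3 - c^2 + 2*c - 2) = 7*c^6 - 3*c^4 - 5*c^3 - 9*c^2 - c - 2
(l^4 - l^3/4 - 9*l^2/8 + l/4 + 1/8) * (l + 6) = l^5 + 23*l^4/4 - 21*l^3/8 - 13*l^2/2 + 13*l/8 + 3/4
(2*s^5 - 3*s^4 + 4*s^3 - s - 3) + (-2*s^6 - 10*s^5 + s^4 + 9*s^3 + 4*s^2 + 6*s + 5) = -2*s^6 - 8*s^5 - 2*s^4 + 13*s^3 + 4*s^2 + 5*s + 2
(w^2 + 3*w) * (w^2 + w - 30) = w^4 + 4*w^3 - 27*w^2 - 90*w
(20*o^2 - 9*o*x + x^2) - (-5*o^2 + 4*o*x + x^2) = 25*o^2 - 13*o*x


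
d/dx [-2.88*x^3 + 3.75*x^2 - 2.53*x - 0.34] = -8.64*x^2 + 7.5*x - 2.53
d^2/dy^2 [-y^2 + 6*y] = -2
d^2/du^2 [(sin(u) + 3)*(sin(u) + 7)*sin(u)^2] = -16*sin(u)^4 - 90*sin(u)^3 - 72*sin(u)^2 + 60*sin(u) + 42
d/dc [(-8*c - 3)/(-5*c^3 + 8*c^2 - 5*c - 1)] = (-80*c^3 + 19*c^2 + 48*c - 7)/(25*c^6 - 80*c^5 + 114*c^4 - 70*c^3 + 9*c^2 + 10*c + 1)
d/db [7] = 0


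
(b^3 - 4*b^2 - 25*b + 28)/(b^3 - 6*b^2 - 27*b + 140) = (b^2 + 3*b - 4)/(b^2 + b - 20)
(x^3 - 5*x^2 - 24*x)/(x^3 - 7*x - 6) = x*(-x^2 + 5*x + 24)/(-x^3 + 7*x + 6)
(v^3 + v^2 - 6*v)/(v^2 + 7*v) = (v^2 + v - 6)/(v + 7)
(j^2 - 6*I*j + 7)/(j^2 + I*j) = (j - 7*I)/j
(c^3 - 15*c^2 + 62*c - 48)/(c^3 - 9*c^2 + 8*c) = (c - 6)/c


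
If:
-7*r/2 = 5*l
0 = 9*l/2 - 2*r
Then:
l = 0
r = 0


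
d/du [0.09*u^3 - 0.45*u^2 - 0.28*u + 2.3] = 0.27*u^2 - 0.9*u - 0.28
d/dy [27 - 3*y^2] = -6*y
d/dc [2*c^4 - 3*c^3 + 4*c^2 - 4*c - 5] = 8*c^3 - 9*c^2 + 8*c - 4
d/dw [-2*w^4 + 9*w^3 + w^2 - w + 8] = -8*w^3 + 27*w^2 + 2*w - 1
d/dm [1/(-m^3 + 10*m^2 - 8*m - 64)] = (3*m^2 - 20*m + 8)/(m^3 - 10*m^2 + 8*m + 64)^2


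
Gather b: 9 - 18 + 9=0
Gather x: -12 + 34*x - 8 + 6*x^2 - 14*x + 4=6*x^2 + 20*x - 16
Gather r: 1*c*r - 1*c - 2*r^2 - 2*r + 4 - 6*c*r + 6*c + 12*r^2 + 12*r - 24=5*c + 10*r^2 + r*(10 - 5*c) - 20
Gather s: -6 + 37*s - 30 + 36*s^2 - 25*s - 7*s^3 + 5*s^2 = -7*s^3 + 41*s^2 + 12*s - 36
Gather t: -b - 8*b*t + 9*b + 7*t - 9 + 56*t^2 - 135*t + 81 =8*b + 56*t^2 + t*(-8*b - 128) + 72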